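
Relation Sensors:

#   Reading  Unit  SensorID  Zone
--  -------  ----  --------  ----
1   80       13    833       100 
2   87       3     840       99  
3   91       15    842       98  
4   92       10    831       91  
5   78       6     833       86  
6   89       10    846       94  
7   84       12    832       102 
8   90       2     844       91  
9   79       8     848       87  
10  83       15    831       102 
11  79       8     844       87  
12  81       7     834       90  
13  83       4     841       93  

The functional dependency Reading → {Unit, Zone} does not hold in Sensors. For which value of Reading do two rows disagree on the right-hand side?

Reading=80: row 1 → {Unit,Zone} = (13, 100) ✓
Reading=87: row 2 → {Unit,Zone} = (3, 99) ✓
Reading=91: row 3 → {Unit,Zone} = (15, 98) ✓
Reading=92: row 4 → {Unit,Zone} = (10, 91) ✓
Reading=78: row 5 → {Unit,Zone} = (6, 86) ✓
Reading=89: row 6 → {Unit,Zone} = (10, 94) ✓
Reading=84: row 7 → {Unit,Zone} = (12, 102) ✓
Reading=90: row 8 → {Unit,Zone} = (2, 91) ✓
Reading=79: rows 9, 11 → {Unit,Zone} = (8, 87), (8, 87) ✓
Reading=83: rows 10, 13 → {Unit,Zone} takes values {(15, 102), (4, 93)} — violation
Reading=81: row 12 → {Unit,Zone} = (7, 90) ✓
The only Reading value with inconsistent RHS is Reading=83.

83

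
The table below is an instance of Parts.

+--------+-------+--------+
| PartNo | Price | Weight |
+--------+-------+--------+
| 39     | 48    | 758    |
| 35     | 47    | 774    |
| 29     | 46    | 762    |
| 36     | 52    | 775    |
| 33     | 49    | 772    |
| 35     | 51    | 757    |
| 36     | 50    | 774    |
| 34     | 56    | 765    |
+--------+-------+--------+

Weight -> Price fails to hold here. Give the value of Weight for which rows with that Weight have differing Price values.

774

Weight=758: 1 row → Price = 48 ✓
Weight=774: 2 rows → Price takes values {47, 50} — violation
Weight=762: 1 row → Price = 46 ✓
Weight=775: 1 row → Price = 52 ✓
Weight=772: 1 row → Price = 49 ✓
Weight=757: 1 row → Price = 51 ✓
Weight=765: 1 row → Price = 56 ✓
The only Weight value with inconsistent Price is Weight=774.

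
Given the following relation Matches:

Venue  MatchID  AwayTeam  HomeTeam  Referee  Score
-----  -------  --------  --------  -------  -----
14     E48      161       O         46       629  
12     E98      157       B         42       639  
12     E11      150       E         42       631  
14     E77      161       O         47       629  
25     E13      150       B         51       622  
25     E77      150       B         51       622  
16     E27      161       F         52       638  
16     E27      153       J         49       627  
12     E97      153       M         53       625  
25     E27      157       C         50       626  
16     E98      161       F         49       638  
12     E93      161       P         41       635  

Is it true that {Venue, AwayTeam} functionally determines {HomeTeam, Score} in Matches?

(Venue=14, AwayTeam=161): 2 rows → {HomeTeam,Score} = (O, 629), (O, 629) ✓
(Venue=12, AwayTeam=157): 1 row → {HomeTeam,Score} = (B, 639) ✓
(Venue=12, AwayTeam=150): 1 row → {HomeTeam,Score} = (E, 631) ✓
(Venue=25, AwayTeam=150): 2 rows → {HomeTeam,Score} = (B, 622), (B, 622) ✓
(Venue=16, AwayTeam=161): 2 rows → {HomeTeam,Score} = (F, 638), (F, 638) ✓
(Venue=16, AwayTeam=153): 1 row → {HomeTeam,Score} = (J, 627) ✓
(Venue=12, AwayTeam=153): 1 row → {HomeTeam,Score} = (M, 625) ✓
(Venue=25, AwayTeam=157): 1 row → {HomeTeam,Score} = (C, 626) ✓
(Venue=12, AwayTeam=161): 1 row → {HomeTeam,Score} = (P, 635) ✓
Every {Venue, AwayTeam} value is associated with a single {HomeTeam, Score} value, so {Venue, AwayTeam} -> {HomeTeam, Score} holds.

Yes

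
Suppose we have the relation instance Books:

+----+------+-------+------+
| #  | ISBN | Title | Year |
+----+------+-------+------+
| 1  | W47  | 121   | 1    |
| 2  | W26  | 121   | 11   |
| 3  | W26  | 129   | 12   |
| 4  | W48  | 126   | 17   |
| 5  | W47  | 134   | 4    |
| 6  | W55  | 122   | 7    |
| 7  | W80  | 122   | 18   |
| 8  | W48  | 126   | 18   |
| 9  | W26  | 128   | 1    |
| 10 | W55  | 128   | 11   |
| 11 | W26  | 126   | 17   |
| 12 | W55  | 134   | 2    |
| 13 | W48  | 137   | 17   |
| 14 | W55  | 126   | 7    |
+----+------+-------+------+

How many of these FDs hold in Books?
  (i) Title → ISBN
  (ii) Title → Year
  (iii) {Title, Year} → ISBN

(i) Title → ISBN: Title=121: rows 1, 2 → ISBN takes values {W47, W26} — violation; Title=126: rows 4, 8, 11, 14 → ISBN takes values {W48, W26, W55} — violation; Title=134: rows 5, 12 → ISBN takes values {W47, W55} — violation; Title=122: rows 6, 7 → ISBN takes values {W55, W80} — violation; Title=128: rows 9, 10 → ISBN takes values {W26, W55} — violation — fails.
(ii) Title → Year: Title=121: rows 1, 2 → Year takes values {1, 11} — violation; Title=126: rows 4, 8, 11, 14 → Year takes values {17, 18, 7} — violation; Title=134: rows 5, 12 → Year takes values {4, 2} — violation; Title=122: rows 6, 7 → Year takes values {7, 18} — violation; Title=128: rows 9, 10 → Year takes values {1, 11} — violation — fails.
(iii) {Title, Year} → ISBN: (Title=126, Year=17): rows 4, 11 → ISBN takes values {W48, W26} — violation — fails.
None of the 3 dependencies hold.

0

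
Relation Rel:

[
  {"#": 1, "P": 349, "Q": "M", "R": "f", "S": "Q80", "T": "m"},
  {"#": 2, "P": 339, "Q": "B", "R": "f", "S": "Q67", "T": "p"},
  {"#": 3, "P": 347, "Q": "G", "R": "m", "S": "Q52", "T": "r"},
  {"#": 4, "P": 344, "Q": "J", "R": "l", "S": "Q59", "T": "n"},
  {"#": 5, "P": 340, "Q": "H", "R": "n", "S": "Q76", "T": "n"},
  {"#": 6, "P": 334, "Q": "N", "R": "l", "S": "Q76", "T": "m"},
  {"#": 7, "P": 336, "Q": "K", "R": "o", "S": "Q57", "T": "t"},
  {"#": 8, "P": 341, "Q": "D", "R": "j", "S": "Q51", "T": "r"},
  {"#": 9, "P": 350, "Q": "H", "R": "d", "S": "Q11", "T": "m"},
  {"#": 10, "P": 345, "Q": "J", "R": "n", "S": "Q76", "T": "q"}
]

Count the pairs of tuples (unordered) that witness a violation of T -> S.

T=m: violating pairs (1,6), (1,9), (6,9) — 3 pairs.
T=r: violating pairs (3,8) — 1 pair.
T=n: violating pairs (4,5) — 1 pair.

5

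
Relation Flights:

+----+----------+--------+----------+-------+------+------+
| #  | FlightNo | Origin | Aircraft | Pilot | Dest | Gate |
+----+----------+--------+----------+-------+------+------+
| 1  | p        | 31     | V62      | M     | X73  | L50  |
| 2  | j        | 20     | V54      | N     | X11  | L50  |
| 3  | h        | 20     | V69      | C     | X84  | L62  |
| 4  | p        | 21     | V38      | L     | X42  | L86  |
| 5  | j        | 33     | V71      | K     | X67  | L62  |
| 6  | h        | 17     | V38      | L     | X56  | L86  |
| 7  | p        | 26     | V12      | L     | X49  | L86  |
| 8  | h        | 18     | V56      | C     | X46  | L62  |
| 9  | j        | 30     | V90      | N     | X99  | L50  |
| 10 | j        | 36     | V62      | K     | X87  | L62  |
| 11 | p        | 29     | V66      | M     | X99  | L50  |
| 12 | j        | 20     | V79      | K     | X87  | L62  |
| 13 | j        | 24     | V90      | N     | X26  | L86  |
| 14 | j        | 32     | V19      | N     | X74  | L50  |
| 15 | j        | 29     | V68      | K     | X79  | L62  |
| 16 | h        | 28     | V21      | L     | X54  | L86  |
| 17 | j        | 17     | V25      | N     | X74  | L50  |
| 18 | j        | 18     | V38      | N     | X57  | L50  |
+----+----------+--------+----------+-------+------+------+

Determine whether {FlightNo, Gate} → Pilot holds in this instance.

(FlightNo=p, Gate=L50): rows 1, 11 → Pilot = M, M ✓
(FlightNo=j, Gate=L50): rows 2, 9, 14, 17, 18 → Pilot = N, N, N, N, N ✓
(FlightNo=h, Gate=L62): rows 3, 8 → Pilot = C, C ✓
(FlightNo=p, Gate=L86): rows 4, 7 → Pilot = L, L ✓
(FlightNo=j, Gate=L62): rows 5, 10, 12, 15 → Pilot = K, K, K, K ✓
(FlightNo=h, Gate=L86): rows 6, 16 → Pilot = L, L ✓
(FlightNo=j, Gate=L86): row 13 → Pilot = N ✓
Every {FlightNo, Gate} value is associated with a single Pilot value, so {FlightNo, Gate} → Pilot holds.

Yes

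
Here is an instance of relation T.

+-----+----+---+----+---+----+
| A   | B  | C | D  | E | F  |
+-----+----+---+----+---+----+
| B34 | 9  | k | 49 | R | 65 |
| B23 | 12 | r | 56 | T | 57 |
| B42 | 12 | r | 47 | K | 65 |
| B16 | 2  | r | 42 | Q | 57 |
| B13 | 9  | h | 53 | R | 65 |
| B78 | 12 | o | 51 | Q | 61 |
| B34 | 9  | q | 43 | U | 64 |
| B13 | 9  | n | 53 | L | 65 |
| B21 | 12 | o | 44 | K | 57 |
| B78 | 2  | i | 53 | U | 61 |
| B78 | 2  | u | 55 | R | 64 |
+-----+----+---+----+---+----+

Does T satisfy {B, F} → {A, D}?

(B=9, F=65): 3 rows → {A,D} takes values {(B34, 49), (B13, 53)} — violation
(B=12, F=57): 2 rows → {A,D} takes values {(B23, 56), (B21, 44)} — violation
(B=12, F=65): 1 row → {A,D} = (B42, 47) ✓
(B=2, F=57): 1 row → {A,D} = (B16, 42) ✓
(B=12, F=61): 1 row → {A,D} = (B78, 51) ✓
(B=9, F=64): 1 row → {A,D} = (B34, 43) ✓
(B=2, F=61): 1 row → {A,D} = (B78, 53) ✓
(B=2, F=64): 1 row → {A,D} = (B78, 55) ✓
Two rows agree on {B, F} but differ on {A, D}, so {B, F} → {A, D} does not hold.

No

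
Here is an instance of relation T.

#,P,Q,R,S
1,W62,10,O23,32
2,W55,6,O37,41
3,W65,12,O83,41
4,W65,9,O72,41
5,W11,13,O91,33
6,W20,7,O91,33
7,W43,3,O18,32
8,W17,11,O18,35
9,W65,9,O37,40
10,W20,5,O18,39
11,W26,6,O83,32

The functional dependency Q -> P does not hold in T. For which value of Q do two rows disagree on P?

6

Q=10: row 1 → P = W62 ✓
Q=6: rows 2, 11 → P takes values {W55, W26} — violation
Q=12: row 3 → P = W65 ✓
Q=9: rows 4, 9 → P = W65, W65 ✓
Q=13: row 5 → P = W11 ✓
Q=7: row 6 → P = W20 ✓
Q=3: row 7 → P = W43 ✓
Q=11: row 8 → P = W17 ✓
Q=5: row 10 → P = W20 ✓
The only Q value with inconsistent P is Q=6.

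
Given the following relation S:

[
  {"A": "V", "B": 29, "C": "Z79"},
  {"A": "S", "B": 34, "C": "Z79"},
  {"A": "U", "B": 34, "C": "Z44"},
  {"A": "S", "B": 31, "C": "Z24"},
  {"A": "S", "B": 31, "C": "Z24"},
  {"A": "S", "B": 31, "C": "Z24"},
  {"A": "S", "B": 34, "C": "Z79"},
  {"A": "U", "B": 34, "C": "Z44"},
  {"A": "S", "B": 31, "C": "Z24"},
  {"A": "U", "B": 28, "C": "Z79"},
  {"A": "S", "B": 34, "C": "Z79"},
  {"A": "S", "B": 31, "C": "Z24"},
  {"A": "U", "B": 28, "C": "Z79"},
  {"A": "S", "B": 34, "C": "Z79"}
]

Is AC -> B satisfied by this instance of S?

Yes

(A=V, C=Z79): 1 row → B = 29 ✓
(A=S, C=Z79): 4 rows → B = 34, 34, 34, 34 ✓
(A=U, C=Z44): 2 rows → B = 34, 34 ✓
(A=S, C=Z24): 5 rows → B = 31, 31, 31, 31, 31 ✓
(A=U, C=Z79): 2 rows → B = 28, 28 ✓
Every AC value is associated with a single B value, so AC -> B holds.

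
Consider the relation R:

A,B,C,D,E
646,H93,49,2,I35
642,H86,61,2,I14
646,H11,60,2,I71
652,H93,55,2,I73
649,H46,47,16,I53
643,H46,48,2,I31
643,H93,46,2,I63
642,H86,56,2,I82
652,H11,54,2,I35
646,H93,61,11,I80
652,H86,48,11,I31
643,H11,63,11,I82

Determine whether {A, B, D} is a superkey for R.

No

Two distinct rows share (A=642, B=H86, D=2), so {A, B, D} does not determine every attribute — not a superkey.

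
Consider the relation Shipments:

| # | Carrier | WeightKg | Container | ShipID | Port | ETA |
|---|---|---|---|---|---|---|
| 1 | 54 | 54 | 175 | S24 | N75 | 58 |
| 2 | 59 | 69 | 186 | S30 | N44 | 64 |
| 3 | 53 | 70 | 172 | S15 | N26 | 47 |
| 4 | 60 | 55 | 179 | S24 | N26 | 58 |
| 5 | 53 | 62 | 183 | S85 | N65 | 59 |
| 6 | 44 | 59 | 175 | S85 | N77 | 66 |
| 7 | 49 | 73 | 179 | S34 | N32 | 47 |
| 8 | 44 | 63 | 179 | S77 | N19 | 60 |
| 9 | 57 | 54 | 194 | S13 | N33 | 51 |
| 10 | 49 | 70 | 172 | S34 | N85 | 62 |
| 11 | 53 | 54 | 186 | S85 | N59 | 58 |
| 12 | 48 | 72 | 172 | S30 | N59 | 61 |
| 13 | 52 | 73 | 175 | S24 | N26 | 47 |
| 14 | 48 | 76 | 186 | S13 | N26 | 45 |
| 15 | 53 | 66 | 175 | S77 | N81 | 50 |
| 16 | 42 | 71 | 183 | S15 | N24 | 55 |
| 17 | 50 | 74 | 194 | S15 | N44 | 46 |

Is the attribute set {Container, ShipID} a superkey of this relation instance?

Rows 1 and 13 have the same {Container, ShipID} value (Container=175, ShipID=S24) but are distinct tuples, so {Container, ShipID} does not determine every attribute — not a superkey.

No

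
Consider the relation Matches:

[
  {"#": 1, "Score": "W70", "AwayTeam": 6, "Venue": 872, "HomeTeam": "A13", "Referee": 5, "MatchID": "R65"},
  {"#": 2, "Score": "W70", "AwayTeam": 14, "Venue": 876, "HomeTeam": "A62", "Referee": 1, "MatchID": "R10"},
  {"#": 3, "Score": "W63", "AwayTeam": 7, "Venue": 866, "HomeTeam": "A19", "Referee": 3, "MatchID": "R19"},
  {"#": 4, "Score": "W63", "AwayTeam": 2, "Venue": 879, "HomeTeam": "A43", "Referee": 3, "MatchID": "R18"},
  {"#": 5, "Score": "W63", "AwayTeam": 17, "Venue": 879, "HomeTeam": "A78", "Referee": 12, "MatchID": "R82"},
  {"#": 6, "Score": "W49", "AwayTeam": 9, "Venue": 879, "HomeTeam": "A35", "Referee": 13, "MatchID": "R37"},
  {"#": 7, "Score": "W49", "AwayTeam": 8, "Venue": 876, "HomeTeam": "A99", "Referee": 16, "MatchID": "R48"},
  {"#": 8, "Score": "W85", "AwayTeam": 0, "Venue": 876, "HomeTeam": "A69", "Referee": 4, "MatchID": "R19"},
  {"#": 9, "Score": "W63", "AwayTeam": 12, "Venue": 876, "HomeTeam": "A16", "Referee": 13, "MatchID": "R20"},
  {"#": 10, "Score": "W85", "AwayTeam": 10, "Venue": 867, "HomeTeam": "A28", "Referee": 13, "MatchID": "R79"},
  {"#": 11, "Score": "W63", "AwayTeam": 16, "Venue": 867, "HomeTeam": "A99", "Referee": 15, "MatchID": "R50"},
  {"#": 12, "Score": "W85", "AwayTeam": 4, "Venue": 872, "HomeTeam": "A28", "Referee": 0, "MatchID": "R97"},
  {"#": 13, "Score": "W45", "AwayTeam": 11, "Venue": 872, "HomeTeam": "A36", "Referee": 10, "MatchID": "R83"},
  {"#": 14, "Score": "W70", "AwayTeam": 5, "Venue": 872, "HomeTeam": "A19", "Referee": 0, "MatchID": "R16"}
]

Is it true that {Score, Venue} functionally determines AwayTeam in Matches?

No

(Score=W70, Venue=872): rows 1, 14 → AwayTeam takes values {6, 5} — violation
(Score=W70, Venue=876): row 2 → AwayTeam = 14 ✓
(Score=W63, Venue=866): row 3 → AwayTeam = 7 ✓
(Score=W63, Venue=879): rows 4, 5 → AwayTeam takes values {2, 17} — violation
(Score=W49, Venue=879): row 6 → AwayTeam = 9 ✓
(Score=W49, Venue=876): row 7 → AwayTeam = 8 ✓
(Score=W85, Venue=876): row 8 → AwayTeam = 0 ✓
(Score=W63, Venue=876): row 9 → AwayTeam = 12 ✓
(Score=W85, Venue=867): row 10 → AwayTeam = 10 ✓
(Score=W63, Venue=867): row 11 → AwayTeam = 16 ✓
(Score=W85, Venue=872): row 12 → AwayTeam = 4 ✓
(Score=W45, Venue=872): row 13 → AwayTeam = 11 ✓
Two rows agree on {Score, Venue} but differ on AwayTeam, so {Score, Venue} -> AwayTeam does not hold.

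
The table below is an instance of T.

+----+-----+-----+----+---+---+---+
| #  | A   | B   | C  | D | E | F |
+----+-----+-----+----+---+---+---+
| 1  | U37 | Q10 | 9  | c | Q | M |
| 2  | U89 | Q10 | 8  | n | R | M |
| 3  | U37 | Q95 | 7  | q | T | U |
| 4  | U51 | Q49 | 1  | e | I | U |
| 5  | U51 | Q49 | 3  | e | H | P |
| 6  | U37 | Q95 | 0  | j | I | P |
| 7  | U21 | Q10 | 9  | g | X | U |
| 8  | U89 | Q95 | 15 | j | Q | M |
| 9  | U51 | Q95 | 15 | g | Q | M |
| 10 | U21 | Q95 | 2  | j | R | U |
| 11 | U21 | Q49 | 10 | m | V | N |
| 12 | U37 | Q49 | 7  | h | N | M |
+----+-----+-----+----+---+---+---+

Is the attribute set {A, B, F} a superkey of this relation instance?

All 12 rows have distinct {A, B, F} values, so {A, B, F} → (all attributes) holds and {A, B, F} is a superkey.

Yes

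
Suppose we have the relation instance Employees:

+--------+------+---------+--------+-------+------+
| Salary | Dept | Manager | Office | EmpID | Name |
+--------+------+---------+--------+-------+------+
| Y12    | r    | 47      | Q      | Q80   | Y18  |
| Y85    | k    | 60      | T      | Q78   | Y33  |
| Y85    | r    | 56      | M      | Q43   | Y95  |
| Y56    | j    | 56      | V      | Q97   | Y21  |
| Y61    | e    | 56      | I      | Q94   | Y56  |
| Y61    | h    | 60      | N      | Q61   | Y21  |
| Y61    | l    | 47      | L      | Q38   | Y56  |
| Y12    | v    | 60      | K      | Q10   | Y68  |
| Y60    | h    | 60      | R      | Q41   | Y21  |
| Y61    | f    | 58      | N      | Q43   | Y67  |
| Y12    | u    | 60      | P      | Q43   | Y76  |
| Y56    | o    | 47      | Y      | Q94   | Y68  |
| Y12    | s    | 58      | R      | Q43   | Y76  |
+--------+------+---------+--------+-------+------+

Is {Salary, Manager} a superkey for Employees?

Two distinct rows share (Salary=Y12, Manager=60), so {Salary, Manager} does not determine every attribute — not a superkey.

No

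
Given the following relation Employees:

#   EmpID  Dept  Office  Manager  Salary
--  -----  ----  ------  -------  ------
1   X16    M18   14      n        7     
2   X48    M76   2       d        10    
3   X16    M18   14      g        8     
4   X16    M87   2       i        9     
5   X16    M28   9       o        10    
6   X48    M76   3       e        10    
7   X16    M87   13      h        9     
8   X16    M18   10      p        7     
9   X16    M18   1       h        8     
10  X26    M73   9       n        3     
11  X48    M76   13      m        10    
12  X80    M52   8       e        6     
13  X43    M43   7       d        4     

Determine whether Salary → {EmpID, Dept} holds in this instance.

No

Salary=7: rows 1, 8 → {EmpID,Dept} = (X16, M18), (X16, M18) ✓
Salary=10: rows 2, 5, 6, 11 → {EmpID,Dept} takes values {(X48, M76), (X16, M28)} — violation
Salary=8: rows 3, 9 → {EmpID,Dept} = (X16, M18), (X16, M18) ✓
Salary=9: rows 4, 7 → {EmpID,Dept} = (X16, M87), (X16, M87) ✓
Salary=3: row 10 → {EmpID,Dept} = (X26, M73) ✓
Salary=6: row 12 → {EmpID,Dept} = (X80, M52) ✓
Salary=4: row 13 → {EmpID,Dept} = (X43, M43) ✓
Two rows agree on Salary but differ on {EmpID, Dept}, so Salary → {EmpID, Dept} does not hold.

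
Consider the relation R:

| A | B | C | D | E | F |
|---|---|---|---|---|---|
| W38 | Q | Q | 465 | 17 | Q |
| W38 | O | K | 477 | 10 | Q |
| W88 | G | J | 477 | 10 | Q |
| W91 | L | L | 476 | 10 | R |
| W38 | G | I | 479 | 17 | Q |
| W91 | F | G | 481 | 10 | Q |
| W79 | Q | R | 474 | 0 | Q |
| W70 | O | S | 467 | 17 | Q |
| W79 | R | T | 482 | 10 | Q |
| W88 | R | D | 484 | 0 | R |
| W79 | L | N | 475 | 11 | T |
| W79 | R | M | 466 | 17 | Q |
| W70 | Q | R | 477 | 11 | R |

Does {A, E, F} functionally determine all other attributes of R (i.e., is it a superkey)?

No

Two distinct rows share (A=W38, E=17, F=Q), so {A, E, F} does not determine every attribute — not a superkey.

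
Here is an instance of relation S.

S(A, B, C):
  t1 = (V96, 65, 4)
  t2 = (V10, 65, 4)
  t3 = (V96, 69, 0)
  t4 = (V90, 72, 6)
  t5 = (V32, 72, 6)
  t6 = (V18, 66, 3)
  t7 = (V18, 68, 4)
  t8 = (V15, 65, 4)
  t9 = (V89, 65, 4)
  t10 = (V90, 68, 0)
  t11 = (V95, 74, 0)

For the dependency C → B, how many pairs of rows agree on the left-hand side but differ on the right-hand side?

C=4: violating pairs (1,7), (2,7), (7,8), (7,9) — 4 pairs.
C=0: violating pairs (3,10), (3,11), (10,11) — 3 pairs.
C=6: all 2 rows agree on B — 0 pairs.

7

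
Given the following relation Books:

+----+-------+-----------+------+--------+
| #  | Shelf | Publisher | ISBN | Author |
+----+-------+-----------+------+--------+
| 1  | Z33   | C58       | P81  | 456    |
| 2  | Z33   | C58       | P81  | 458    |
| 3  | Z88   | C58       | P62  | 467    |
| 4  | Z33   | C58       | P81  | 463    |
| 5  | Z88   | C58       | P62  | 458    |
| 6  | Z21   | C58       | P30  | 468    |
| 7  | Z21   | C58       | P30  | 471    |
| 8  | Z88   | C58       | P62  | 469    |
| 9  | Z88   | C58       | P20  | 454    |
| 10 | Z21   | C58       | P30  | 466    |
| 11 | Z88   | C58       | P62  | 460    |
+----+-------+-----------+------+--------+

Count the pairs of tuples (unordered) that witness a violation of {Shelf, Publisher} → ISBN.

(Shelf=Z33, Publisher=C58): all 3 rows agree on ISBN — 0 pairs.
(Shelf=Z88, Publisher=C58): violating pairs (3,9), (5,9), (8,9), (9,11) — 4 pairs.
(Shelf=Z21, Publisher=C58): all 3 rows agree on ISBN — 0 pairs.

4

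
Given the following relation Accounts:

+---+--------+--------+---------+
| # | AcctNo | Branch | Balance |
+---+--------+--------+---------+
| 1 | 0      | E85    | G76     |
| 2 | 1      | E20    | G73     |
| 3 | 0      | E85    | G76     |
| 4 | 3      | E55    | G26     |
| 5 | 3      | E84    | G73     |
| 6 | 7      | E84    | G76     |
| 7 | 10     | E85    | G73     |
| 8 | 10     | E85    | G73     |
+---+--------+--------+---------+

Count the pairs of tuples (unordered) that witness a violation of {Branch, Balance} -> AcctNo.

(Branch=E85, Balance=G76): all 2 rows agree on AcctNo — 0 pairs.
(Branch=E85, Balance=G73): all 2 rows agree on AcctNo — 0 pairs.

0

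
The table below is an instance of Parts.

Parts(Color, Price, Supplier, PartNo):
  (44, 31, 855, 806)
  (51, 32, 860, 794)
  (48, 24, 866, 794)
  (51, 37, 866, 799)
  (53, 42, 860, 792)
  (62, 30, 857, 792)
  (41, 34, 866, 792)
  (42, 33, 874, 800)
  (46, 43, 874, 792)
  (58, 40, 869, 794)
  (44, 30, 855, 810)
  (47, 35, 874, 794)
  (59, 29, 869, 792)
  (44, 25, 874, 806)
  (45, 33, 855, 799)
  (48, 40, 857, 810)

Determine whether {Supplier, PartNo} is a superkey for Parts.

Yes

All 16 rows have distinct {Supplier, PartNo} values, so {Supplier, PartNo} → (all attributes) holds and {Supplier, PartNo} is a superkey.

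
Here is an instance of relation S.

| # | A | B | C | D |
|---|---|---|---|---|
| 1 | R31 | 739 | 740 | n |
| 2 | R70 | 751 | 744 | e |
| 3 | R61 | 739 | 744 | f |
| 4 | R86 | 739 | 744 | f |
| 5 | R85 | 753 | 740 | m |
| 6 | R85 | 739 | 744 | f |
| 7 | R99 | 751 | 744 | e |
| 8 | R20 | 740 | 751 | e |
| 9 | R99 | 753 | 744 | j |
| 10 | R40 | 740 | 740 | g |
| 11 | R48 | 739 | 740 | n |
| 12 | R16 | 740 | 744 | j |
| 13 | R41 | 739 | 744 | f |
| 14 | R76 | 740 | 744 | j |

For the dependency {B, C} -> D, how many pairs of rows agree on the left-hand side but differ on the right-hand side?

(B=739, C=740): all 2 rows agree on D — 0 pairs.
(B=751, C=744): all 2 rows agree on D — 0 pairs.
(B=739, C=744): all 4 rows agree on D — 0 pairs.
(B=740, C=744): all 2 rows agree on D — 0 pairs.

0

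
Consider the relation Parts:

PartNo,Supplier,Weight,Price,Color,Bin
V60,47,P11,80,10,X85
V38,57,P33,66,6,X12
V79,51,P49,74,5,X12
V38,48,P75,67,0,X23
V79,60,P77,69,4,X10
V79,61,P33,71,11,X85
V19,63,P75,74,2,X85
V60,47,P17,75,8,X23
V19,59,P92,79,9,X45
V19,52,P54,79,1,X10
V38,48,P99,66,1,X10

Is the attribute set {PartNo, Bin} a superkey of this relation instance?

Yes

All 11 rows have distinct {PartNo, Bin} values, so {PartNo, Bin} → (all attributes) holds and {PartNo, Bin} is a superkey.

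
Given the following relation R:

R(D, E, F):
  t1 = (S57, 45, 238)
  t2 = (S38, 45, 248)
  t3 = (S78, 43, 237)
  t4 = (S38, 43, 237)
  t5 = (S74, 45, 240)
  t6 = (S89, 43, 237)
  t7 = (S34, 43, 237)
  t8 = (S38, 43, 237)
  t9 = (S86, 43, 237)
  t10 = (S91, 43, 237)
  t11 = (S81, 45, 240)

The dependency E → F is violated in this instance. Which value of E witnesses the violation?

E=45: rows 1, 2, 5, 11 → F takes values {238, 248, 240} — violation
E=43: rows 3, 4, 6, 7, 8, 9, 10 → F = 237, 237, 237, 237, 237, 237, 237 ✓
The only E value with inconsistent F is E=45.

45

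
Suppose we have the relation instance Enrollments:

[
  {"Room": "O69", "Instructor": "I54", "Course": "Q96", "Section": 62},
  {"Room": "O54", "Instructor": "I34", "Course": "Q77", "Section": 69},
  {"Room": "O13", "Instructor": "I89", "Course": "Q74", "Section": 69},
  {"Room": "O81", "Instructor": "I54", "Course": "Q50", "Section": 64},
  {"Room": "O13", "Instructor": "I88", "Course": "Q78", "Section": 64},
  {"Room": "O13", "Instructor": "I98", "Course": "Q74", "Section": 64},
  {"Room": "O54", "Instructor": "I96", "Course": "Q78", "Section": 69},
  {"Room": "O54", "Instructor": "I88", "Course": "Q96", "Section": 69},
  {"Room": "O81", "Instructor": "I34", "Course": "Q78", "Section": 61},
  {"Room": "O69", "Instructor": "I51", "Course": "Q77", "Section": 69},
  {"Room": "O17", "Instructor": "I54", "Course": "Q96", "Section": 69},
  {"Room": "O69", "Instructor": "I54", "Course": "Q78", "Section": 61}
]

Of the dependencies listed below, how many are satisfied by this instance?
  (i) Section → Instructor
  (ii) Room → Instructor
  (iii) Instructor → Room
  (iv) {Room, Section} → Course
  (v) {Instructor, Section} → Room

(i) Section → Instructor: Section=69: 6 rows → Instructor takes values {I34, I89, I96, I88, I51, I54} — violation; Section=64: 3 rows → Instructor takes values {I54, I88, I98} — violation; Section=61: 2 rows → Instructor takes values {I34, I54} — violation — fails.
(ii) Room → Instructor: Room=O69: 3 rows → Instructor takes values {I54, I51} — violation; Room=O54: 3 rows → Instructor takes values {I34, I96, I88} — violation; Room=O13: 3 rows → Instructor takes values {I89, I88, I98} — violation; Room=O81: 2 rows → Instructor takes values {I54, I34} — violation — fails.
(iii) Instructor → Room: Instructor=I54: 4 rows → Room takes values {O69, O81, O17} — violation; Instructor=I34: 2 rows → Room takes values {O54, O81} — violation; Instructor=I88: 2 rows → Room takes values {O13, O54} — violation — fails.
(iv) {Room, Section} → Course: (Room=O54, Section=69): 3 rows → Course takes values {Q77, Q78, Q96} — violation; (Room=O13, Section=64): 2 rows → Course takes values {Q78, Q74} — violation — fails.
(v) {Instructor, Section} → Room: every LHS value maps to a single RHS value — holds.
1 of the 5 dependencies holds.

1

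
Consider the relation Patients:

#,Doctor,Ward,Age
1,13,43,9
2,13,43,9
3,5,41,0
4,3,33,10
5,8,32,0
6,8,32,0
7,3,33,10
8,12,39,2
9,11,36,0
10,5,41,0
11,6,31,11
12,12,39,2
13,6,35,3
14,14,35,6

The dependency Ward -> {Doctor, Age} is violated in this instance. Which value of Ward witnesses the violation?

Ward=43: rows 1, 2 → {Doctor,Age} = (13, 9), (13, 9) ✓
Ward=41: rows 3, 10 → {Doctor,Age} = (5, 0), (5, 0) ✓
Ward=33: rows 4, 7 → {Doctor,Age} = (3, 10), (3, 10) ✓
Ward=32: rows 5, 6 → {Doctor,Age} = (8, 0), (8, 0) ✓
Ward=39: rows 8, 12 → {Doctor,Age} = (12, 2), (12, 2) ✓
Ward=36: row 9 → {Doctor,Age} = (11, 0) ✓
Ward=31: row 11 → {Doctor,Age} = (6, 11) ✓
Ward=35: rows 13, 14 → {Doctor,Age} takes values {(6, 3), (14, 6)} — violation
The only Ward value with inconsistent RHS is Ward=35.

35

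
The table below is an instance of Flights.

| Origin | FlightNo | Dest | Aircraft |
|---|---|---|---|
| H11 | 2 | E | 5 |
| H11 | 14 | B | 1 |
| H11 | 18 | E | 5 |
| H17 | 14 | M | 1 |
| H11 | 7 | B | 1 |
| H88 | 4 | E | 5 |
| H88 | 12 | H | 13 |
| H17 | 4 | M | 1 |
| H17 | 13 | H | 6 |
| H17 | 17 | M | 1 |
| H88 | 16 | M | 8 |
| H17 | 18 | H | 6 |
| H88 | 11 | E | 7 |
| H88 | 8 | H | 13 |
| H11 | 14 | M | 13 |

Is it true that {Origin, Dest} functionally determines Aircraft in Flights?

No

(Origin=H11, Dest=E): 2 rows → Aircraft = 5, 5 ✓
(Origin=H11, Dest=B): 2 rows → Aircraft = 1, 1 ✓
(Origin=H17, Dest=M): 3 rows → Aircraft = 1, 1, 1 ✓
(Origin=H88, Dest=E): 2 rows → Aircraft takes values {5, 7} — violation
(Origin=H88, Dest=H): 2 rows → Aircraft = 13, 13 ✓
(Origin=H17, Dest=H): 2 rows → Aircraft = 6, 6 ✓
(Origin=H88, Dest=M): 1 row → Aircraft = 8 ✓
(Origin=H11, Dest=M): 1 row → Aircraft = 13 ✓
Two rows agree on {Origin, Dest} but differ on Aircraft, so {Origin, Dest} → Aircraft does not hold.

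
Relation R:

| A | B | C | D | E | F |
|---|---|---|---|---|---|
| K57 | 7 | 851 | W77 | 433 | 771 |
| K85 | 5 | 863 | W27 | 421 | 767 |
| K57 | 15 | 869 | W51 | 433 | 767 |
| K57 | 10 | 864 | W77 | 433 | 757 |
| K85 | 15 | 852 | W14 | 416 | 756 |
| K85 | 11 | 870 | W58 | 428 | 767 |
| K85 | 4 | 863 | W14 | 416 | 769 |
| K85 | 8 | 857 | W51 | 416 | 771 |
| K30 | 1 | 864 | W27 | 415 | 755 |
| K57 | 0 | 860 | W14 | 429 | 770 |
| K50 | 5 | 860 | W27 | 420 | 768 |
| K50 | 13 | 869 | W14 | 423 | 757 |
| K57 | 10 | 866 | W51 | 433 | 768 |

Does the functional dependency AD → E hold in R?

(A=K57, D=W77): 2 rows → E = 433, 433 ✓
(A=K85, D=W27): 1 row → E = 421 ✓
(A=K57, D=W51): 2 rows → E = 433, 433 ✓
(A=K85, D=W14): 2 rows → E = 416, 416 ✓
(A=K85, D=W58): 1 row → E = 428 ✓
(A=K85, D=W51): 1 row → E = 416 ✓
(A=K30, D=W27): 1 row → E = 415 ✓
(A=K57, D=W14): 1 row → E = 429 ✓
(A=K50, D=W27): 1 row → E = 420 ✓
(A=K50, D=W14): 1 row → E = 423 ✓
Every AD value is associated with a single E value, so AD → E holds.

Yes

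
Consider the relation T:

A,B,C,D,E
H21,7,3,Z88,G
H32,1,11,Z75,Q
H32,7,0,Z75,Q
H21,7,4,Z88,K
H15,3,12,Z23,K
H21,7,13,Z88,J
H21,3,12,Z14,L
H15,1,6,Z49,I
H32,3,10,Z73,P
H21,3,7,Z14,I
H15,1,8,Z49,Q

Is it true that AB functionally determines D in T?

Yes

(A=H21, B=7): 3 rows → D = Z88, Z88, Z88 ✓
(A=H32, B=1): 1 row → D = Z75 ✓
(A=H32, B=7): 1 row → D = Z75 ✓
(A=H15, B=3): 1 row → D = Z23 ✓
(A=H21, B=3): 2 rows → D = Z14, Z14 ✓
(A=H15, B=1): 2 rows → D = Z49, Z49 ✓
(A=H32, B=3): 1 row → D = Z73 ✓
Every AB value is associated with a single D value, so AB → D holds.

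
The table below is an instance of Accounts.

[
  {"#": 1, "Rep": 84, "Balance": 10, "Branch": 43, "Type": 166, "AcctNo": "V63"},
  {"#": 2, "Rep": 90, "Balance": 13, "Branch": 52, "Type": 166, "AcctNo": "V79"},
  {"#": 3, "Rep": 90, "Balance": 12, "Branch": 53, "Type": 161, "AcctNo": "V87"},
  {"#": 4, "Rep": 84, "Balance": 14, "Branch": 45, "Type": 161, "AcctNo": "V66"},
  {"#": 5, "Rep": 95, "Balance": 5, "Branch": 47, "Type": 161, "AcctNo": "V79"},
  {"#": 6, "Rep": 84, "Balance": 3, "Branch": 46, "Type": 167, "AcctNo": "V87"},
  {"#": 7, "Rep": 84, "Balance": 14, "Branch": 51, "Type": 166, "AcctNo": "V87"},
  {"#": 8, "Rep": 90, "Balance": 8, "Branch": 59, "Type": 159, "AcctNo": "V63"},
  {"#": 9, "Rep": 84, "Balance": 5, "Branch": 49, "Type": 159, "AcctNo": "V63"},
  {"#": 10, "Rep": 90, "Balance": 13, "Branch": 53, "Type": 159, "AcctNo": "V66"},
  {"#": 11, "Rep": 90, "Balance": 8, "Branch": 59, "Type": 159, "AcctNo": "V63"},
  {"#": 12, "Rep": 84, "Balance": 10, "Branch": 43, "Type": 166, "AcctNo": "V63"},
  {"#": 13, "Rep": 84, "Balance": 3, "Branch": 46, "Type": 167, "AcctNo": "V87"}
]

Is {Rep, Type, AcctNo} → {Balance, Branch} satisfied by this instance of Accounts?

Yes

(Rep=84, Type=166, AcctNo=V63): rows 1, 12 → {Balance,Branch} = (10, 43), (10, 43) ✓
(Rep=90, Type=166, AcctNo=V79): row 2 → {Balance,Branch} = (13, 52) ✓
(Rep=90, Type=161, AcctNo=V87): row 3 → {Balance,Branch} = (12, 53) ✓
(Rep=84, Type=161, AcctNo=V66): row 4 → {Balance,Branch} = (14, 45) ✓
(Rep=95, Type=161, AcctNo=V79): row 5 → {Balance,Branch} = (5, 47) ✓
(Rep=84, Type=167, AcctNo=V87): rows 6, 13 → {Balance,Branch} = (3, 46), (3, 46) ✓
(Rep=84, Type=166, AcctNo=V87): row 7 → {Balance,Branch} = (14, 51) ✓
(Rep=90, Type=159, AcctNo=V63): rows 8, 11 → {Balance,Branch} = (8, 59), (8, 59) ✓
(Rep=84, Type=159, AcctNo=V63): row 9 → {Balance,Branch} = (5, 49) ✓
(Rep=90, Type=159, AcctNo=V66): row 10 → {Balance,Branch} = (13, 53) ✓
Every {Rep, Type, AcctNo} value is associated with a single {Balance, Branch} value, so {Rep, Type, AcctNo} → {Balance, Branch} holds.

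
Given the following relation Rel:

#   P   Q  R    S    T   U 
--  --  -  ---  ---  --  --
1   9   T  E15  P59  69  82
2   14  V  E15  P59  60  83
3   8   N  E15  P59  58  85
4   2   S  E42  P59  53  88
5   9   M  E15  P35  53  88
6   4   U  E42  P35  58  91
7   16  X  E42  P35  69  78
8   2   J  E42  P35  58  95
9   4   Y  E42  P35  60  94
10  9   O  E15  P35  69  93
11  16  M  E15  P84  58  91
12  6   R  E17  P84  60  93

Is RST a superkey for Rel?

No

Rows 6 and 8 have the same RST value (R=E42, S=P35, T=58) but are distinct tuples, so RST does not determine every attribute — not a superkey.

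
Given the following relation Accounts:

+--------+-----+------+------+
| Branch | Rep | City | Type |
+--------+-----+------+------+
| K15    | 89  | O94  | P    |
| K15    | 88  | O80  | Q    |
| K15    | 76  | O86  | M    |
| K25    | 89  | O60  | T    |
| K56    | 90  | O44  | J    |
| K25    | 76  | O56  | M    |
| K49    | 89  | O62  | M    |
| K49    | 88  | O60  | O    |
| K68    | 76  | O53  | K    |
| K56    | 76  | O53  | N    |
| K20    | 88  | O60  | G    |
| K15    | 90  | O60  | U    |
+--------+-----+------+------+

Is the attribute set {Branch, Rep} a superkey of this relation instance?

Yes

All 12 rows have distinct {Branch, Rep} values, so {Branch, Rep} → (all attributes) holds and {Branch, Rep} is a superkey.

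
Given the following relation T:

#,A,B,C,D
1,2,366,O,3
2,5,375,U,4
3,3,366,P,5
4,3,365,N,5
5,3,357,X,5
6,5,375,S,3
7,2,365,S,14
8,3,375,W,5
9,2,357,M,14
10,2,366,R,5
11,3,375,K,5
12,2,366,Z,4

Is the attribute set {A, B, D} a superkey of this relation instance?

Rows 8 and 11 have the same {A, B, D} value (A=3, B=375, D=5) but are distinct tuples, so {A, B, D} does not determine every attribute — not a superkey.

No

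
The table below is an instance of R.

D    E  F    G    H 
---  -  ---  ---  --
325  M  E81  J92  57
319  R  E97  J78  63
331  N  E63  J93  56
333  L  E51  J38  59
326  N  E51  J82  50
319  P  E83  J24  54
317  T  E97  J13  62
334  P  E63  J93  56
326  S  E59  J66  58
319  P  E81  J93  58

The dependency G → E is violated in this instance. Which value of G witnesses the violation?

J93

G=J92: 1 row → E = M ✓
G=J78: 1 row → E = R ✓
G=J93: 3 rows → E takes values {N, P} — violation
G=J38: 1 row → E = L ✓
G=J82: 1 row → E = N ✓
G=J24: 1 row → E = P ✓
G=J13: 1 row → E = T ✓
G=J66: 1 row → E = S ✓
The only G value with inconsistent E is G=J93.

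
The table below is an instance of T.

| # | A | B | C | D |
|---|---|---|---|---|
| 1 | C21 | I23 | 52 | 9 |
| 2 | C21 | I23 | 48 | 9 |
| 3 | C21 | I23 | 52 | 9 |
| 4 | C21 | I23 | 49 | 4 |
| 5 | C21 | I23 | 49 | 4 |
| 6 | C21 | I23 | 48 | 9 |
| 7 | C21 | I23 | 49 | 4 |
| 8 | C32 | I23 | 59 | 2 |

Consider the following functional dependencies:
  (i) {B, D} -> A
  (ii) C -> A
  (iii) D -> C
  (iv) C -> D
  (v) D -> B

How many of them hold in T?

4

(i) {B, D} -> A: every LHS value maps to a single RHS value — holds.
(ii) C -> A: every LHS value maps to a single RHS value — holds.
(iii) D -> C: D=9: rows 1, 2, 3, 6 → C takes values {52, 48} — violation — fails.
(iv) C -> D: every LHS value maps to a single RHS value — holds.
(v) D -> B: every LHS value maps to a single RHS value — holds.
4 of the 5 dependencies hold.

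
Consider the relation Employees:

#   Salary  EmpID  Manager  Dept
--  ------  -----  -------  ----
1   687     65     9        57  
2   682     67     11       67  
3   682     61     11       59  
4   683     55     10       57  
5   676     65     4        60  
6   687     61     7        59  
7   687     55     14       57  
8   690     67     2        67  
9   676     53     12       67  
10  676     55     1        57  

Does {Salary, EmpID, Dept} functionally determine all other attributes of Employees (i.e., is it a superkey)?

All 10 rows have distinct {Salary, EmpID, Dept} values, so {Salary, EmpID, Dept} → (all attributes) holds and {Salary, EmpID, Dept} is a superkey.

Yes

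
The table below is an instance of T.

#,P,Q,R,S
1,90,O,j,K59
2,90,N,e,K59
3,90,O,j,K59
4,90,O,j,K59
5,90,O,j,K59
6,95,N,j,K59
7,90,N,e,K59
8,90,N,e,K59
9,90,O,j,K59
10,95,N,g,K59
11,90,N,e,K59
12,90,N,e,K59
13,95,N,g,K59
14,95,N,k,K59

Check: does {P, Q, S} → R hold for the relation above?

No

(P=90, Q=O, S=K59): rows 1, 3, 4, 5, 9 → R = j, j, j, j, j ✓
(P=90, Q=N, S=K59): rows 2, 7, 8, 11, 12 → R = e, e, e, e, e ✓
(P=95, Q=N, S=K59): rows 6, 10, 13, 14 → R takes values {j, g, k} — violation
Two rows agree on {P, Q, S} but differ on R, so {P, Q, S} → R does not hold.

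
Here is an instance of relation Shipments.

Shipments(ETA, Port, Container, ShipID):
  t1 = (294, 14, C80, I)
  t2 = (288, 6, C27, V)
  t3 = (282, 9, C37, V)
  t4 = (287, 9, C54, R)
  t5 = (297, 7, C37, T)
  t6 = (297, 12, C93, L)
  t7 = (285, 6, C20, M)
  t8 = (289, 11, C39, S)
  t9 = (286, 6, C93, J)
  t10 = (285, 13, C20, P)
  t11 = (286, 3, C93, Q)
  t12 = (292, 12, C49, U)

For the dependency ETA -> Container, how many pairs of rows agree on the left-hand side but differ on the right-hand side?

1

ETA=297: violating pairs (5,6) — 1 pair.
ETA=285: all 2 rows agree on Container — 0 pairs.
ETA=286: all 2 rows agree on Container — 0 pairs.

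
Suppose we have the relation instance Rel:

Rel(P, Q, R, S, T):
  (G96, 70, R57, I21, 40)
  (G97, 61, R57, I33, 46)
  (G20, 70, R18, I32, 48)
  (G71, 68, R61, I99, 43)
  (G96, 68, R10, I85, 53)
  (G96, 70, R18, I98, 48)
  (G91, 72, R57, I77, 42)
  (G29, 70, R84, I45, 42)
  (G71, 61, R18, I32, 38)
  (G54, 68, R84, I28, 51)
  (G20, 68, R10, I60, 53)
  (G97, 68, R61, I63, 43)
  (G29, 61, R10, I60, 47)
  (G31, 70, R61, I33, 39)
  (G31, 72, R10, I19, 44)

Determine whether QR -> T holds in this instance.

(Q=70, R=R57): 1 row → T = 40 ✓
(Q=61, R=R57): 1 row → T = 46 ✓
(Q=70, R=R18): 2 rows → T = 48, 48 ✓
(Q=68, R=R61): 2 rows → T = 43, 43 ✓
(Q=68, R=R10): 2 rows → T = 53, 53 ✓
(Q=72, R=R57): 1 row → T = 42 ✓
(Q=70, R=R84): 1 row → T = 42 ✓
(Q=61, R=R18): 1 row → T = 38 ✓
(Q=68, R=R84): 1 row → T = 51 ✓
(Q=61, R=R10): 1 row → T = 47 ✓
(Q=70, R=R61): 1 row → T = 39 ✓
(Q=72, R=R10): 1 row → T = 44 ✓
Every QR value is associated with a single T value, so QR -> T holds.

Yes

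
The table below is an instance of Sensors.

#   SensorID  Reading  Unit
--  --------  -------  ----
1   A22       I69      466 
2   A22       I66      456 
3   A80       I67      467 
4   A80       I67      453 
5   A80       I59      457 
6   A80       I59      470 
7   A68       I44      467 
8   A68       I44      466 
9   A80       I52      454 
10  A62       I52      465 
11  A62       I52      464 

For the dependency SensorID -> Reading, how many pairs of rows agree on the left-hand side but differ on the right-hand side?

9

SensorID=A22: violating pairs (1,2) — 1 pair.
SensorID=A80: violating pairs (3,5), (3,6), (3,9), (4,5), (4,6), (4,9), (5,9), (6,9) — 8 pairs.
SensorID=A68: all 2 rows agree on Reading — 0 pairs.
SensorID=A62: all 2 rows agree on Reading — 0 pairs.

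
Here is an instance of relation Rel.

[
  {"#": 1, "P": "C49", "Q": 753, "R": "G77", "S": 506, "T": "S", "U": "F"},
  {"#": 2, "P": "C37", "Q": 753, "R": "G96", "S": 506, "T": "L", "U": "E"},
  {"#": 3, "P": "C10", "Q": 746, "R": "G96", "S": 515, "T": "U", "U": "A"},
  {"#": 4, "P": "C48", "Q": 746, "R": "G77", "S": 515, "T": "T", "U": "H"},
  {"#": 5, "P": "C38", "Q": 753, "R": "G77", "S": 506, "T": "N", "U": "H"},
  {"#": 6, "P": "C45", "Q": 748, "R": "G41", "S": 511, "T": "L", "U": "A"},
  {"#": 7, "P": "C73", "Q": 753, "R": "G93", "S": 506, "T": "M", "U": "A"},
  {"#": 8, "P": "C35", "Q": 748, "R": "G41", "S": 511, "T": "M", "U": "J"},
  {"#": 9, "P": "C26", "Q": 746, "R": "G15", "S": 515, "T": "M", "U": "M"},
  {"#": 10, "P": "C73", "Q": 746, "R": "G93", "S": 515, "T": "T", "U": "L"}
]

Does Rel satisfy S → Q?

Yes

S=506: rows 1, 2, 5, 7 → Q = 753, 753, 753, 753 ✓
S=515: rows 3, 4, 9, 10 → Q = 746, 746, 746, 746 ✓
S=511: rows 6, 8 → Q = 748, 748 ✓
Every S value is associated with a single Q value, so S → Q holds.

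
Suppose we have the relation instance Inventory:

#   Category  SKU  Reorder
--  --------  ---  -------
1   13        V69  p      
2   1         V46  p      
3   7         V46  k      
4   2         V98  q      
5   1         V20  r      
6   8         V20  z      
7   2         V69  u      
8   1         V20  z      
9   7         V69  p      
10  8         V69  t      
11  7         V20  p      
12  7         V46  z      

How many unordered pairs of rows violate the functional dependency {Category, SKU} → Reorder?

2

(Category=7, SKU=V46): violating pairs (3,12) — 1 pair.
(Category=1, SKU=V20): violating pairs (5,8) — 1 pair.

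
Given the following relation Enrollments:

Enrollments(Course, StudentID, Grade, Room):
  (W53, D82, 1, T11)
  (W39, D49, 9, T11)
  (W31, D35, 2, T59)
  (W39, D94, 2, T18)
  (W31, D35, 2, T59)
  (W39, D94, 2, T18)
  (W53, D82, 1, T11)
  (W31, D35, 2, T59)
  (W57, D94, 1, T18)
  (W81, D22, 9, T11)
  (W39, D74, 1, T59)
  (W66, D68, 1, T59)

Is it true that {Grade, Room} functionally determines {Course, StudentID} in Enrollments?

No

(Grade=1, Room=T11): 2 rows → {Course,StudentID} = (W53, D82), (W53, D82) ✓
(Grade=9, Room=T11): 2 rows → {Course,StudentID} takes values {(W39, D49), (W81, D22)} — violation
(Grade=2, Room=T59): 3 rows → {Course,StudentID} = (W31, D35), (W31, D35), (W31, D35) ✓
(Grade=2, Room=T18): 2 rows → {Course,StudentID} = (W39, D94), (W39, D94) ✓
(Grade=1, Room=T18): 1 row → {Course,StudentID} = (W57, D94) ✓
(Grade=1, Room=T59): 2 rows → {Course,StudentID} takes values {(W39, D74), (W66, D68)} — violation
Two rows agree on {Grade, Room} but differ on {Course, StudentID}, so {Grade, Room} -> {Course, StudentID} does not hold.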